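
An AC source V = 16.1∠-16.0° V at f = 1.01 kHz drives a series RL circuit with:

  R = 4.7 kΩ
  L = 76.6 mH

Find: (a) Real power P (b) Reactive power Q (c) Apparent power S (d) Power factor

Step 1 — Angular frequency: ω = 2π·f = 2π·1010 = 6346 rad/s.
Step 2 — Component impedances:
  R: Z = R = 4700 Ω
  L: Z = jωL = j·6346·0.0766 = 0 + j486.1 Ω
Step 3 — Series combination: Z_total = R + L = 4700 + j486.1 Ω = 4725∠5.9° Ω.
Step 4 — Source phasor: V = 16.1∠-16.0° V = 15.48 - j4.438 V.
Step 5 — Current: I = V / Z = 0.003161 - j0.001271 A = 0.003407∠-21.9° A.
Step 6 — Complex power: S = V·I* = 0.05457 + j0.005644 VA.
Step 7 — Real power: P = Re(S) = 0.05457 W.
Step 8 — Reactive power: Q = Im(S) = 0.005644 VAR.
Step 9 — Apparent power: |S| = 0.05486 VA.
Step 10 — Power factor: PF = P/|S| = 0.9947 (lagging).

(a) P = 0.05457 W  (b) Q = 0.005644 VAR  (c) S = 0.05486 VA  (d) PF = 0.9947 (lagging)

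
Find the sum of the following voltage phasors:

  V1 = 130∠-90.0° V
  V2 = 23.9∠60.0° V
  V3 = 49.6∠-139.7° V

Step 1 — Convert each phasor to rectangular form:
  V1 = 130·(cos(-90.0°) + j·sin(-90.0°)) = 0 - j130 V
  V2 = 23.9·(cos(60.0°) + j·sin(60.0°)) = 11.95 + j20.7 V
  V3 = 49.6·(cos(-139.7°) + j·sin(-139.7°)) = -37.83 - j32.08 V
Step 2 — Sum components: V_total = -25.88 - j141.4 V.
Step 3 — Convert to polar: |V_total| = 143.7 V, ∠V_total = -100.4°.

V_total = 143.7∠-100.4° V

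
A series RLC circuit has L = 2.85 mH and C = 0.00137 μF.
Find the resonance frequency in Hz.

Step 1 — Resonance condition Im(Z)=0 gives ω₀ = 1/√(LC).
Step 2 — ω₀ = 1/√(0.00285·1.37e-09) = 5.061e+05 rad/s.
Step 3 — f₀ = ω₀/(2π) = 8.054e+04 Hz.

f₀ = 8.054e+04 Hz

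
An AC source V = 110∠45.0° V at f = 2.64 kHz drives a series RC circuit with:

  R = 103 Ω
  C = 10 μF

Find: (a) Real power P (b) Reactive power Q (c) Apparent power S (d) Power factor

Step 1 — Angular frequency: ω = 2π·f = 2π·2640 = 1.659e+04 rad/s.
Step 2 — Component impedances:
  R: Z = R = 103 Ω
  C: Z = 1/(jωC) = -j/(ω·C) = 0 - j6.029 Ω
Step 3 — Series combination: Z_total = R + C = 103 - j6.029 Ω = 103.2∠-3.3° Ω.
Step 4 — Source phasor: V = 110∠45.0° V = 77.78 + j77.78 V.
Step 5 — Current: I = V / Z = 0.7085 + j0.7966 A = 1.066∠48.3° A.
Step 6 — Complex power: S = V·I* = 117.1 - j6.852 VA.
Step 7 — Real power: P = Re(S) = 117.1 W.
Step 8 — Reactive power: Q = Im(S) = -6.852 VAR.
Step 9 — Apparent power: |S| = 117.3 VA.
Step 10 — Power factor: PF = P/|S| = 0.9983 (leading).

(a) P = 117.1 W  (b) Q = -6.852 VAR  (c) S = 117.3 VA  (d) PF = 0.9983 (leading)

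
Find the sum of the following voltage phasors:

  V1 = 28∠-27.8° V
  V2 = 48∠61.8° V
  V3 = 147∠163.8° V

Step 1 — Convert each phasor to rectangular form:
  V1 = 28·(cos(-27.8°) + j·sin(-27.8°)) = 24.77 - j13.06 V
  V2 = 48·(cos(61.8°) + j·sin(61.8°)) = 22.68 + j42.3 V
  V3 = 147·(cos(163.8°) + j·sin(163.8°)) = -141.2 + j41.01 V
Step 2 — Sum components: V_total = -93.71 + j70.26 V.
Step 3 — Convert to polar: |V_total| = 117.1 V, ∠V_total = 143.1°.

V_total = 117.1∠143.1° V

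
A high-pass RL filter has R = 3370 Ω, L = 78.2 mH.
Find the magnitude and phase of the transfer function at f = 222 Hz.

Step 1 — Angular frequency: ω = 2π·222 = 1395 rad/s.
Step 2 — Transfer function: H(jω) = jωL/(R + jωL).
Step 3 — Numerator jωL = j·109.1; denominator R + jωL = 3370 + j109.1.
Step 4 — H = 0.001047 + j0.03233.
Step 5 — Magnitude: |H| = 0.03235 (-29.8 dB); phase: φ = 88.1°.

|H| = 0.03235 (-29.8 dB), φ = 88.1°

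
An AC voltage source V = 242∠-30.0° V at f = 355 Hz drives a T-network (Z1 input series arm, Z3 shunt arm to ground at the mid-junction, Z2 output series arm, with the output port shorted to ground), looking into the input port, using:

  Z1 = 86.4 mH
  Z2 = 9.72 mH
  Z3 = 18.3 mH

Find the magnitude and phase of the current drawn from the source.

Step 1 — Angular frequency: ω = 2π·f = 2π·355 = 2231 rad/s.
Step 2 — Component impedances:
  Z1: Z = jωL = j·2231·0.0864 = 0 + j192.7 Ω
  Z2: Z = jωL = j·2231·0.00972 = 0 + j21.68 Ω
  Z3: Z = jωL = j·2231·0.0183 = 0 + j40.82 Ω
Step 3 — With the output port shorted to ground, the output series arm Z2 runs from the junction to ground; the shunt arm Z3 also runs from the junction to ground. They appear in parallel: Z3 || Z2 = 0 + j14.16 Ω.
Step 4 — Series with input arm Z1: Z_in = Z1 + (Z3 || Z2) = 0 + j206.9 Ω = 206.9∠90.0° Ω.
Step 5 — Source phasor: V = 242∠-30.0° V = 209.6 - j121 V.
Step 6 — Ohm's law: I = V / Z_total = (209.6 - j121) / (0 + j206.9) = -0.5849 - j1.013 A.
Step 7 — Convert to polar: |I| = 1.17 A, ∠I = -120.0°.

I = 1.17∠-120.0° A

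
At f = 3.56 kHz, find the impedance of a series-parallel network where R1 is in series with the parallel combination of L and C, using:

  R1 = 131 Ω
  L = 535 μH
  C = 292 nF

Step 1 — Angular frequency: ω = 2π·f = 2π·3560 = 2.237e+04 rad/s.
Step 2 — Component impedances:
  R1: Z = R = 131 Ω
  L: Z = jωL = j·2.237e+04·0.000535 = 0 + j11.97 Ω
  C: Z = 1/(jωC) = -j/(ω·C) = 0 - j153.1 Ω
Step 3 — Parallel branch: L || C = 1/(1/L + 1/C) = 0 + j12.98 Ω.
Step 4 — Series with R1: Z_total = R1 + (L || C) = 131 + j12.98 Ω = 131.6∠5.7° Ω.

Z = 131 + j12.98 Ω = 131.6∠5.7° Ω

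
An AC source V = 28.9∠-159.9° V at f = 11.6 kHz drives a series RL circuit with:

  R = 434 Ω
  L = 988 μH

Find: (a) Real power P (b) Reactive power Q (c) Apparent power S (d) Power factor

Step 1 — Angular frequency: ω = 2π·f = 2π·1.16e+04 = 7.288e+04 rad/s.
Step 2 — Component impedances:
  R: Z = R = 434 Ω
  L: Z = jωL = j·7.288e+04·0.000988 = 0 + j72.01 Ω
Step 3 — Series combination: Z_total = R + L = 434 + j72.01 Ω = 439.9∠9.4° Ω.
Step 4 — Source phasor: V = 28.9∠-159.9° V = -27.14 - j9.932 V.
Step 5 — Current: I = V / Z = -0.06455 - j0.01217 A = 0.06569∠-169.3° A.
Step 6 — Complex power: S = V·I* = 1.873 + j0.3108 VA.
Step 7 — Real power: P = Re(S) = 1.873 W.
Step 8 — Reactive power: Q = Im(S) = 0.3108 VAR.
Step 9 — Apparent power: |S| = 1.898 VA.
Step 10 — Power factor: PF = P/|S| = 0.9865 (lagging).

(a) P = 1.873 W  (b) Q = 0.3108 VAR  (c) S = 1.898 VA  (d) PF = 0.9865 (lagging)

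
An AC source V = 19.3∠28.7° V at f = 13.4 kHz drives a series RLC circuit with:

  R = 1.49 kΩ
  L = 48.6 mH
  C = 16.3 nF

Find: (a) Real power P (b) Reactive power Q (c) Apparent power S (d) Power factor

Step 1 — Angular frequency: ω = 2π·f = 2π·1.34e+04 = 8.419e+04 rad/s.
Step 2 — Component impedances:
  R: Z = R = 1490 Ω
  L: Z = jωL = j·8.419e+04·0.0486 = 0 + j4092 Ω
  C: Z = 1/(jωC) = -j/(ω·C) = 0 - j728.7 Ω
Step 3 — Series combination: Z_total = R + L + C = 1490 + j3363 Ω = 3678∠66.1° Ω.
Step 4 — Source phasor: V = 19.3∠28.7° V = 16.93 + j9.268 V.
Step 5 — Current: I = V / Z = 0.004168 - j0.003187 A = 0.005247∠-37.4° A.
Step 6 — Complex power: S = V·I* = 0.04102 + j0.09258 VA.
Step 7 — Real power: P = Re(S) = 0.04102 W.
Step 8 — Reactive power: Q = Im(S) = 0.09258 VAR.
Step 9 — Apparent power: |S| = 0.1013 VA.
Step 10 — Power factor: PF = P/|S| = 0.4051 (lagging).

(a) P = 0.04102 W  (b) Q = 0.09258 VAR  (c) S = 0.1013 VA  (d) PF = 0.4051 (lagging)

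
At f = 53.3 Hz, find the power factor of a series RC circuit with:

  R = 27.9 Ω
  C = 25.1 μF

Step 1 — Angular frequency: ω = 2π·f = 2π·53.3 = 334.9 rad/s.
Step 2 — Component impedances:
  R: Z = R = 27.9 Ω
  C: Z = 1/(jωC) = -j/(ω·C) = 0 - j119 Ω
Step 3 — Series combination: Z_total = R + C = 27.9 - j119 Ω = 122.2∠-76.8° Ω.
Step 4 — Power factor: PF = cos(φ) = Re(Z)/|Z| = 27.9/122.2 = 0.2283.
Step 5 — Type: Im(Z) = -119 ⇒ leading (phase φ = -76.8°).

PF = 0.2283 (leading, φ = -76.8°)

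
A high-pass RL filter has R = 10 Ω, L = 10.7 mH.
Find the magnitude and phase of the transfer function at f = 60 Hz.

Step 1 — Angular frequency: ω = 2π·60 = 377 rad/s.
Step 2 — Transfer function: H(jω) = jωL/(R + jωL).
Step 3 — Numerator jωL = j·4.034; denominator R + jωL = 10 + j4.034.
Step 4 — H = 0.1399 + j0.3469.
Step 5 — Magnitude: |H| = 0.3741 (-8.5 dB); phase: φ = 68.0°.

|H| = 0.3741 (-8.5 dB), φ = 68.0°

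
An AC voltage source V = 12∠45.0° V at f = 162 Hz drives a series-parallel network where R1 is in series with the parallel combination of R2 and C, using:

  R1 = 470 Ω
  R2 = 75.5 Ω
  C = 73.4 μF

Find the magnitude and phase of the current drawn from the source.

Step 1 — Angular frequency: ω = 2π·f = 2π·162 = 1018 rad/s.
Step 2 — Component impedances:
  R1: Z = R = 470 Ω
  R2: Z = R = 75.5 Ω
  C: Z = 1/(jωC) = -j/(ω·C) = 0 - j13.38 Ω
Step 3 — Parallel branch: R2 || C = 1/(1/R2 + 1/C) = 2.301 - j12.98 Ω.
Step 4 — Series with R1: Z_total = R1 + (R2 || C) = 472.3 - j12.98 Ω = 472.5∠-1.6° Ω.
Step 5 — Source phasor: V = 12∠45.0° V = 8.485 + j8.485 V.
Step 6 — Ohm's law: I = V / Z_total = (8.485 + j8.485) / (472.3 - j12.98) = 0.01746 + j0.01845 A.
Step 7 — Convert to polar: |I| = 0.0254 A, ∠I = 46.6°.

I = 0.0254∠46.6° A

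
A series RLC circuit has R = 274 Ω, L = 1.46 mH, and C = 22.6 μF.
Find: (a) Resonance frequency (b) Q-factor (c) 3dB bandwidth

Step 1 — Resonance: ω₀ = 1/√(LC) = 1/√(0.00146·2.26e-05) = 5505 rad/s.
Step 2 — f₀ = ω₀/(2π) = 876.2 Hz.
Step 3 — Series Q: Q = ω₀L/R = 5505·0.00146/274 = 0.02933.
Step 4 — Bandwidth: Δω = ω₀/Q = 1.877e+05 rad/s; BW = Δω/(2π) = 2.987e+04 Hz.

(a) f₀ = 876.2 Hz  (b) Q = 0.02933  (c) BW = 2.987e+04 Hz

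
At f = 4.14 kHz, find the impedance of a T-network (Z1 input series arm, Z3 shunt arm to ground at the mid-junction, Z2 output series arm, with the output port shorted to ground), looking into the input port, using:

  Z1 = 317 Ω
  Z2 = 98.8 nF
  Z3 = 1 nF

Step 1 — Angular frequency: ω = 2π·f = 2π·4140 = 2.601e+04 rad/s.
Step 2 — Component impedances:
  Z1: Z = R = 317 Ω
  Z2: Z = 1/(jωC) = -j/(ω·C) = 0 - j389.1 Ω
  Z3: Z = 1/(jωC) = -j/(ω·C) = 0 - j3.844e+04 Ω
Step 3 — With the output port shorted to ground, the output series arm Z2 runs from the junction to ground; the shunt arm Z3 also runs from the junction to ground. They appear in parallel: Z3 || Z2 = 0 - j385.2 Ω.
Step 4 — Series with input arm Z1: Z_in = Z1 + (Z3 || Z2) = 317 - j385.2 Ω = 498.9∠-50.5° Ω.

Z = 317 - j385.2 Ω = 498.9∠-50.5° Ω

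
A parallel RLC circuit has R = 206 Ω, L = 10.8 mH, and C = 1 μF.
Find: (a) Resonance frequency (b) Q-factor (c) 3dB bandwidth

Step 1 — Resonance: ω₀ = 1/√(LC) = 1/√(0.0108·1e-06) = 9623 rad/s.
Step 2 — f₀ = ω₀/(2π) = 1531 Hz.
Step 3 — Parallel Q: Q = R/(ω₀L) = 206/(9623·0.0108) = 1.982.
Step 4 — Bandwidth: Δω = ω₀/Q = 4854 rad/s; BW = Δω/(2π) = 772.6 Hz.

(a) f₀ = 1531 Hz  (b) Q = 1.982  (c) BW = 772.6 Hz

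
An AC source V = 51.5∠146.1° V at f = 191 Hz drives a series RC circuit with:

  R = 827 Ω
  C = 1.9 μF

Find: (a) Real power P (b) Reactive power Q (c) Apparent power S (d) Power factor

Step 1 — Angular frequency: ω = 2π·f = 2π·191 = 1200 rad/s.
Step 2 — Component impedances:
  R: Z = R = 827 Ω
  C: Z = 1/(jωC) = -j/(ω·C) = 0 - j438.6 Ω
Step 3 — Series combination: Z_total = R + C = 827 - j438.6 Ω = 936.1∠-27.9° Ω.
Step 4 — Source phasor: V = 51.5∠146.1° V = -42.75 + j28.72 V.
Step 5 — Current: I = V / Z = -0.05472 + j0.005715 A = 0.05502∠174.0° A.
Step 6 — Complex power: S = V·I* = 2.503 - j1.327 VA.
Step 7 — Real power: P = Re(S) = 2.503 W.
Step 8 — Reactive power: Q = Im(S) = -1.327 VAR.
Step 9 — Apparent power: |S| = 2.833 VA.
Step 10 — Power factor: PF = P/|S| = 0.8835 (leading).

(a) P = 2.503 W  (b) Q = -1.327 VAR  (c) S = 2.833 VA  (d) PF = 0.8835 (leading)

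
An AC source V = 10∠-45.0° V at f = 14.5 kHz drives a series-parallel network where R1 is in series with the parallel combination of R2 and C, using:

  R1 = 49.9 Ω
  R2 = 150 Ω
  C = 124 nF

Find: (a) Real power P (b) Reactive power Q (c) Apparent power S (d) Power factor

Step 1 — Angular frequency: ω = 2π·f = 2π·1.45e+04 = 9.111e+04 rad/s.
Step 2 — Component impedances:
  R1: Z = R = 49.9 Ω
  R2: Z = R = 150 Ω
  C: Z = 1/(jωC) = -j/(ω·C) = 0 - j88.52 Ω
Step 3 — Parallel branch: R2 || C = 1/(1/R2 + 1/C) = 38.74 - j65.65 Ω.
Step 4 — Series with R1: Z_total = R1 + (R2 || C) = 88.64 - j65.65 Ω = 110.3∠-36.5° Ω.
Step 5 — Source phasor: V = 10∠-45.0° V = 7.071 - j7.071 V.
Step 6 — Current: I = V / Z = 0.08966 - j0.01336 A = 0.09065∠-8.5° A.
Step 7 — Complex power: S = V·I* = 0.7285 - j0.5396 VA.
Step 8 — Real power: P = Re(S) = 0.7285 W.
Step 9 — Reactive power: Q = Im(S) = -0.5396 VAR.
Step 10 — Apparent power: |S| = 0.9065 VA.
Step 11 — Power factor: PF = P/|S| = 0.8036 (leading).

(a) P = 0.7285 W  (b) Q = -0.5396 VAR  (c) S = 0.9065 VA  (d) PF = 0.8036 (leading)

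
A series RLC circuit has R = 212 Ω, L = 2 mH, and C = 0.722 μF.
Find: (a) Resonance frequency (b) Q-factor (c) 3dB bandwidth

Step 1 — Resonance: ω₀ = 1/√(LC) = 1/√(0.002·7.22e-07) = 2.632e+04 rad/s.
Step 2 — f₀ = ω₀/(2π) = 4188 Hz.
Step 3 — Series Q: Q = ω₀L/R = 2.632e+04·0.002/212 = 0.2483.
Step 4 — Bandwidth: Δω = ω₀/Q = 1.06e+05 rad/s; BW = Δω/(2π) = 1.687e+04 Hz.

(a) f₀ = 4188 Hz  (b) Q = 0.2483  (c) BW = 1.687e+04 Hz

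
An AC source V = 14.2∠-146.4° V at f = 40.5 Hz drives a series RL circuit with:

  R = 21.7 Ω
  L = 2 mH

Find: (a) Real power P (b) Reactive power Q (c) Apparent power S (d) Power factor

Step 1 — Angular frequency: ω = 2π·f = 2π·40.5 = 254.5 rad/s.
Step 2 — Component impedances:
  R: Z = R = 21.7 Ω
  L: Z = jωL = j·254.5·0.002 = 0 + j0.5089 Ω
Step 3 — Series combination: Z_total = R + L = 21.7 + j0.5089 Ω = 21.71∠1.3° Ω.
Step 4 — Source phasor: V = 14.2∠-146.4° V = -11.83 - j7.858 V.
Step 5 — Current: I = V / Z = -0.5532 - j0.3492 A = 0.6542∠-147.7° A.
Step 6 — Complex power: S = V·I* = 9.287 + j0.2178 VA.
Step 7 — Real power: P = Re(S) = 9.287 W.
Step 8 — Reactive power: Q = Im(S) = 0.2178 VAR.
Step 9 — Apparent power: |S| = 9.29 VA.
Step 10 — Power factor: PF = P/|S| = 0.9997 (lagging).

(a) P = 9.287 W  (b) Q = 0.2178 VAR  (c) S = 9.29 VA  (d) PF = 0.9997 (lagging)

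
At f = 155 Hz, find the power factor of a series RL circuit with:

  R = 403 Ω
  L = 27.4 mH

Step 1 — Angular frequency: ω = 2π·f = 2π·155 = 973.9 rad/s.
Step 2 — Component impedances:
  R: Z = R = 403 Ω
  L: Z = jωL = j·973.9·0.0274 = 0 + j26.68 Ω
Step 3 — Series combination: Z_total = R + L = 403 + j26.68 Ω = 403.9∠3.8° Ω.
Step 4 — Power factor: PF = cos(φ) = Re(Z)/|Z| = 403/403.9 = 0.9978.
Step 5 — Type: Im(Z) = 26.68 ⇒ lagging (phase φ = 3.8°).

PF = 0.9978 (lagging, φ = 3.8°)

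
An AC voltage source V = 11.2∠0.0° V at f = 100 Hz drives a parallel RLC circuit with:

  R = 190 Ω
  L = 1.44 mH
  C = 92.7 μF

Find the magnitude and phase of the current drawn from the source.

Step 1 — Angular frequency: ω = 2π·f = 2π·100 = 628.3 rad/s.
Step 2 — Component impedances:
  R: Z = R = 190 Ω
  L: Z = jωL = j·628.3·0.00144 = 0 + j0.9048 Ω
  C: Z = 1/(jωC) = -j/(ω·C) = 0 - j17.17 Ω
Step 3 — Parallel combination: 1/Z_total = 1/R + 1/L + 1/C; Z_total = 0.004801 + j0.9551 Ω = 0.9551∠89.7° Ω.
Step 4 — Source phasor: V = 11.2∠0.0° V = 11.2 V.
Step 5 — Ohm's law: I = V / Z_total = (11.2) / (0.004801 + j0.9551) = 0.05895 - j11.73 A.
Step 6 — Convert to polar: |I| = 11.73 A, ∠I = -89.7°.

I = 11.73∠-89.7° A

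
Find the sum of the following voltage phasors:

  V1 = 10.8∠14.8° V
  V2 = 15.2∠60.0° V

Step 1 — Convert each phasor to rectangular form:
  V1 = 10.8·(cos(14.8°) + j·sin(14.8°)) = 10.44 + j2.759 V
  V2 = 15.2·(cos(60.0°) + j·sin(60.0°)) = 7.6 + j13.16 V
Step 2 — Sum components: V_total = 18.04 + j15.92 V.
Step 3 — Convert to polar: |V_total| = 24.06 V, ∠V_total = 41.4°.

V_total = 24.06∠41.4° V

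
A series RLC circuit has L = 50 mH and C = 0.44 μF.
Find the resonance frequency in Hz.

Step 1 — Resonance condition Im(Z)=0 gives ω₀ = 1/√(LC).
Step 2 — ω₀ = 1/√(0.05·4.4e-07) = 6742 rad/s.
Step 3 — f₀ = ω₀/(2π) = 1073 Hz.

f₀ = 1073 Hz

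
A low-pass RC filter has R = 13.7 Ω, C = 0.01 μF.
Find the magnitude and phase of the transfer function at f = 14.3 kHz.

Step 1 — Angular frequency: ω = 2π·1.43e+04 = 8.985e+04 rad/s.
Step 2 — Transfer function: H(jω) = 1/(1 + jωRC).
Step 3 — Denominator: 1 + jωRC = 1 + j·8.985e+04·13.7·1e-08 = 1 + j0.01231.
Step 4 — H = 0.9998 - j0.01231.
Step 5 — Magnitude: |H| = 0.9999 (-0.0 dB); phase: φ = -0.7°.

|H| = 0.9999 (-0.0 dB), φ = -0.7°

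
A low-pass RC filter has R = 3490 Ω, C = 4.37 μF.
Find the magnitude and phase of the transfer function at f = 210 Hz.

Step 1 — Angular frequency: ω = 2π·210 = 1319 rad/s.
Step 2 — Transfer function: H(jω) = 1/(1 + jωRC).
Step 3 — Denominator: 1 + jωRC = 1 + j·1319·3490·4.37e-06 = 1 + j20.12.
Step 4 — H = 0.002463 - j0.04957.
Step 5 — Magnitude: |H| = 0.04963 (-26.1 dB); phase: φ = -87.2°.

|H| = 0.04963 (-26.1 dB), φ = -87.2°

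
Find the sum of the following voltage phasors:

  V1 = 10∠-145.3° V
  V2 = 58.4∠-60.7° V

Step 1 — Convert each phasor to rectangular form:
  V1 = 10·(cos(-145.3°) + j·sin(-145.3°)) = -8.221 - j5.693 V
  V2 = 58.4·(cos(-60.7°) + j·sin(-60.7°)) = 28.58 - j50.93 V
Step 2 — Sum components: V_total = 20.36 - j56.62 V.
Step 3 — Convert to polar: |V_total| = 60.17 V, ∠V_total = -70.2°.

V_total = 60.17∠-70.2° V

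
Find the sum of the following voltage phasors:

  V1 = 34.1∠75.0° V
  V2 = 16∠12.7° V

Step 1 — Convert each phasor to rectangular form:
  V1 = 34.1·(cos(75.0°) + j·sin(75.0°)) = 8.826 + j32.94 V
  V2 = 16·(cos(12.7°) + j·sin(12.7°)) = 15.61 + j3.518 V
Step 2 — Sum components: V_total = 24.43 + j36.46 V.
Step 3 — Convert to polar: |V_total| = 43.89 V, ∠V_total = 56.2°.

V_total = 43.89∠56.2° V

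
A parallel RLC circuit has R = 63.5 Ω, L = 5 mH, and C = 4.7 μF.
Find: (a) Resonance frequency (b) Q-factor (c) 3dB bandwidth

Step 1 — Resonance: ω₀ = 1/√(LC) = 1/√(0.005·4.7e-06) = 6523 rad/s.
Step 2 — f₀ = ω₀/(2π) = 1038 Hz.
Step 3 — Parallel Q: Q = R/(ω₀L) = 63.5/(6523·0.005) = 1.947.
Step 4 — Bandwidth: Δω = ω₀/Q = 3351 rad/s; BW = Δω/(2π) = 533.3 Hz.

(a) f₀ = 1038 Hz  (b) Q = 1.947  (c) BW = 533.3 Hz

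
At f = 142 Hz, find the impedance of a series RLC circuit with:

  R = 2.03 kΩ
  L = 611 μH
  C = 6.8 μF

Step 1 — Angular frequency: ω = 2π·f = 2π·142 = 892.2 rad/s.
Step 2 — Component impedances:
  R: Z = R = 2030 Ω
  L: Z = jωL = j·892.2·0.000611 = 0 + j0.5451 Ω
  C: Z = 1/(jωC) = -j/(ω·C) = 0 - j164.8 Ω
Step 3 — Series combination: Z_total = R + L + C = 2030 - j164.3 Ω = 2037∠-4.6° Ω.

Z = 2030 - j164.3 Ω = 2037∠-4.6° Ω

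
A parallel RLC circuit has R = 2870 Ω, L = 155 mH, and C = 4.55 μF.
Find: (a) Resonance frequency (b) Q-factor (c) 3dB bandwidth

Step 1 — Resonance: ω₀ = 1/√(LC) = 1/√(0.155·4.55e-06) = 1191 rad/s.
Step 2 — f₀ = ω₀/(2π) = 189.5 Hz.
Step 3 — Parallel Q: Q = R/(ω₀L) = 2870/(1191·0.155) = 15.55.
Step 4 — Bandwidth: Δω = ω₀/Q = 76.58 rad/s; BW = Δω/(2π) = 12.19 Hz.

(a) f₀ = 189.5 Hz  (b) Q = 15.55  (c) BW = 12.19 Hz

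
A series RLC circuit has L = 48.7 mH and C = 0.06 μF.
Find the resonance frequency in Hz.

Step 1 — Resonance condition Im(Z)=0 gives ω₀ = 1/√(LC).
Step 2 — ω₀ = 1/√(0.0487·6e-08) = 1.85e+04 rad/s.
Step 3 — f₀ = ω₀/(2π) = 2944 Hz.

f₀ = 2944 Hz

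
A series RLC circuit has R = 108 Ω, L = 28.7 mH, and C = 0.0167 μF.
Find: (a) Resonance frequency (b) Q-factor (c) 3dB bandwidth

Step 1 — Resonance: ω₀ = 1/√(LC) = 1/√(0.0287·1.67e-08) = 4.568e+04 rad/s.
Step 2 — f₀ = ω₀/(2π) = 7270 Hz.
Step 3 — Series Q: Q = ω₀L/R = 4.568e+04·0.0287/108 = 12.14.
Step 4 — Bandwidth: Δω = ω₀/Q = 3763 rad/s; BW = Δω/(2π) = 598.9 Hz.

(a) f₀ = 7270 Hz  (b) Q = 12.14  (c) BW = 598.9 Hz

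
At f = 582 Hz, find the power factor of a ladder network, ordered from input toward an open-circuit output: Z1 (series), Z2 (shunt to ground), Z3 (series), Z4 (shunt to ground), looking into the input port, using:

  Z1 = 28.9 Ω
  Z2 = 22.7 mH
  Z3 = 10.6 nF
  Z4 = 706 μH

Step 1 — Angular frequency: ω = 2π·f = 2π·582 = 3657 rad/s.
Step 2 — Component impedances:
  Z1: Z = R = 28.9 Ω
  Z2: Z = jωL = j·3657·0.0227 = 0 + j83.01 Ω
  Z3: Z = 1/(jωC) = -j/(ω·C) = 0 - j2.58e+04 Ω
  Z4: Z = jωL = j·3657·0.000706 = 0 + j2.582 Ω
Step 3 — Ladder network (open output): work backward from the far end, alternating series and parallel combinations. Z_in = 28.9 + j83.28 Ω = 88.15∠70.9° Ω.
Step 4 — Power factor: PF = cos(φ) = Re(Z)/|Z| = 28.9/88.15 = 0.3279.
Step 5 — Type: Im(Z) = 83.28 ⇒ lagging (phase φ = 70.9°).

PF = 0.3279 (lagging, φ = 70.9°)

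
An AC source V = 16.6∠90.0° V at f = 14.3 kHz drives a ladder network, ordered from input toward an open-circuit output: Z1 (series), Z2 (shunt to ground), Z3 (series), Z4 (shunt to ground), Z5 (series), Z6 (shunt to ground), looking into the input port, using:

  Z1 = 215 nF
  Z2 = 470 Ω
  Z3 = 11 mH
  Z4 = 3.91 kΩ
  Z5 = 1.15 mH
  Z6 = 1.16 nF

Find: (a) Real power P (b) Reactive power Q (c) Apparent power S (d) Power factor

Step 1 — Angular frequency: ω = 2π·f = 2π·1.43e+04 = 8.985e+04 rad/s.
Step 2 — Component impedances:
  Z1: Z = 1/(jωC) = -j/(ω·C) = 0 - j51.77 Ω
  Z2: Z = R = 470 Ω
  Z3: Z = jωL = j·8.985e+04·0.011 = 0 + j988.3 Ω
  Z4: Z = R = 3910 Ω
  Z5: Z = jωL = j·8.985e+04·0.00115 = 0 + j103.3 Ω
  Z6: Z = 1/(jωC) = -j/(ω·C) = 0 - j9595 Ω
Step 3 — Ladder network (open output): work backward from the far end, alternating series and parallel combinations. Z_in = 412.7 - j57.61 Ω = 416.7∠-7.9° Ω.
Step 4 — Source phasor: V = 16.6∠90.0° V = 0 + j16.6 V.
Step 5 — Current: I = V / Z = -0.005509 + j0.03946 A = 0.03984∠97.9° A.
Step 6 — Complex power: S = V·I* = 0.655 - j0.09145 VA.
Step 7 — Real power: P = Re(S) = 0.655 W.
Step 8 — Reactive power: Q = Im(S) = -0.09145 VAR.
Step 9 — Apparent power: |S| = 0.6614 VA.
Step 10 — Power factor: PF = P/|S| = 0.9904 (leading).

(a) P = 0.655 W  (b) Q = -0.09145 VAR  (c) S = 0.6614 VA  (d) PF = 0.9904 (leading)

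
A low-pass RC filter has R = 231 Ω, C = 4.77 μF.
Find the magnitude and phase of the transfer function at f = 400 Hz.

Step 1 — Angular frequency: ω = 2π·400 = 2513 rad/s.
Step 2 — Transfer function: H(jω) = 1/(1 + jωRC).
Step 3 — Denominator: 1 + jωRC = 1 + j·2513·231·4.77e-06 = 1 + j2.769.
Step 4 — H = 0.1154 - j0.3194.
Step 5 — Magnitude: |H| = 0.3396 (-9.4 dB); phase: φ = -70.1°.

|H| = 0.3396 (-9.4 dB), φ = -70.1°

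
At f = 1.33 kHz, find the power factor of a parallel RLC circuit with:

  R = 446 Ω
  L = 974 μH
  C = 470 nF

Step 1 — Angular frequency: ω = 2π·f = 2π·1330 = 8357 rad/s.
Step 2 — Component impedances:
  R: Z = R = 446 Ω
  L: Z = jωL = j·8357·0.000974 = 0 + j8.139 Ω
  C: Z = 1/(jωC) = -j/(ω·C) = 0 - j254.6 Ω
Step 3 — Parallel combination: 1/Z_total = 1/R + 1/L + 1/C; Z_total = 0.1585 + j8.405 Ω = 8.407∠88.9° Ω.
Step 4 — Power factor: PF = cos(φ) = Re(Z)/|Z| = 0.1585/8.407 = 0.01885.
Step 5 — Type: Im(Z) = 8.405 ⇒ lagging (phase φ = 88.9°).

PF = 0.01885 (lagging, φ = 88.9°)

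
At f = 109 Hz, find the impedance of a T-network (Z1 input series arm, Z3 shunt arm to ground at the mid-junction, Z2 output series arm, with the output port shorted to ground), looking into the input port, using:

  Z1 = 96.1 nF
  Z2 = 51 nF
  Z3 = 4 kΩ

Step 1 — Angular frequency: ω = 2π·f = 2π·109 = 684.9 rad/s.
Step 2 — Component impedances:
  Z1: Z = 1/(jωC) = -j/(ω·C) = 0 - j1.519e+04 Ω
  Z2: Z = 1/(jωC) = -j/(ω·C) = 0 - j2.863e+04 Ω
  Z3: Z = R = 4000 Ω
Step 3 — With the output port shorted to ground, the output series arm Z2 runs from the junction to ground; the shunt arm Z3 also runs from the junction to ground. They appear in parallel: Z3 || Z2 = 3923 - j548.2 Ω.
Step 4 — Series with input arm Z1: Z_in = Z1 + (Z3 || Z2) = 3923 - j1.574e+04 Ω = 1.622e+04∠-76.0° Ω.

Z = 3923 - j1.574e+04 Ω = 1.622e+04∠-76.0° Ω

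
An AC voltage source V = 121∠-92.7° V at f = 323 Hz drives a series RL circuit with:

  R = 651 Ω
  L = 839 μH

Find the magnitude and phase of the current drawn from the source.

Step 1 — Angular frequency: ω = 2π·f = 2π·323 = 2029 rad/s.
Step 2 — Component impedances:
  R: Z = R = 651 Ω
  L: Z = jωL = j·2029·0.000839 = 0 + j1.703 Ω
Step 3 — Series combination: Z_total = R + L = 651 + j1.703 Ω = 651∠0.1° Ω.
Step 4 — Source phasor: V = 121∠-92.7° V = -5.7 - j120.9 V.
Step 5 — Ohm's law: I = V / Z_total = (-5.7 - j120.9) / (651 + j1.703) = -0.009241 - j0.1856 A.
Step 6 — Convert to polar: |I| = 0.1859 A, ∠I = -92.8°.

I = 0.1859∠-92.8° A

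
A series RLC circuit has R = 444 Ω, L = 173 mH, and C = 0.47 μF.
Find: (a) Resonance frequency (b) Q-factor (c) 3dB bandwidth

Step 1 — Resonance condition Im(Z)=0 gives ω₀ = 1/√(LC).
Step 2 — ω₀ = 1/√(0.173·4.7e-07) = 3507 rad/s.
Step 3 — f₀ = ω₀/(2π) = 558.1 Hz.
Step 4 — Series Q: Q = ω₀L/R = 3507·0.173/444 = 1.366.
Step 5 — 3dB bandwidth: Δω = ω₀/Q = 2566 rad/s; BW = Δω/(2π) = 408.5 Hz.

(a) f₀ = 558.1 Hz  (b) Q = 1.366  (c) BW = 408.5 Hz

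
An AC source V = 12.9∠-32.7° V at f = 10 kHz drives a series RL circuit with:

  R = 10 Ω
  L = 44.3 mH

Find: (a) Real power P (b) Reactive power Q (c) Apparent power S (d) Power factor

Step 1 — Angular frequency: ω = 2π·f = 2π·1e+04 = 6.283e+04 rad/s.
Step 2 — Component impedances:
  R: Z = R = 10 Ω
  L: Z = jωL = j·6.283e+04·0.0443 = 0 + j2783 Ω
Step 3 — Series combination: Z_total = R + L = 10 + j2783 Ω = 2783∠89.8° Ω.
Step 4 — Source phasor: V = 12.9∠-32.7° V = 10.86 - j6.969 V.
Step 5 — Current: I = V / Z = -0.00249 - j0.003909 A = 0.004635∠-122.5° A.
Step 6 — Complex power: S = V·I* = 0.0002148 + j0.05978 VA.
Step 7 — Real power: P = Re(S) = 0.0002148 W.
Step 8 — Reactive power: Q = Im(S) = 0.05978 VAR.
Step 9 — Apparent power: |S| = 0.05979 VA.
Step 10 — Power factor: PF = P/|S| = 0.003593 (lagging).

(a) P = 0.0002148 W  (b) Q = 0.05978 VAR  (c) S = 0.05979 VA  (d) PF = 0.003593 (lagging)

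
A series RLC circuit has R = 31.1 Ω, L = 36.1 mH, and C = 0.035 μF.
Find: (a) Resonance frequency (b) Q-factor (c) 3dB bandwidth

Step 1 — Resonance: ω₀ = 1/√(LC) = 1/√(0.0361·3.5e-08) = 2.813e+04 rad/s.
Step 2 — f₀ = ω₀/(2π) = 4477 Hz.
Step 3 — Series Q: Q = ω₀L/R = 2.813e+04·0.0361/31.1 = 32.66.
Step 4 — Bandwidth: Δω = ω₀/Q = 861.5 rad/s; BW = Δω/(2π) = 137.1 Hz.

(a) f₀ = 4477 Hz  (b) Q = 32.66  (c) BW = 137.1 Hz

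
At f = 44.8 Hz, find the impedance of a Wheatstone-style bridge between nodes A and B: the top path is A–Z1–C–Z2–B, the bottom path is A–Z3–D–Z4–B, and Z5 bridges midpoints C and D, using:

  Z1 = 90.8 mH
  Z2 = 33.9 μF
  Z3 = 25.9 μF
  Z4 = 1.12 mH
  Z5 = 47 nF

Step 1 — Angular frequency: ω = 2π·f = 2π·44.8 = 281.5 rad/s.
Step 2 — Component impedances:
  Z1: Z = jωL = j·281.5·0.0908 = 0 + j25.56 Ω
  Z2: Z = 1/(jωC) = -j/(ω·C) = 0 - j104.8 Ω
  Z3: Z = 1/(jωC) = -j/(ω·C) = 0 - j137.2 Ω
  Z4: Z = jωL = j·281.5·0.00112 = 0 + j0.3153 Ω
  Z5: Z = 1/(jωC) = -j/(ω·C) = 0 - j7.559e+04 Ω
Step 3 — Bridge requires nodal analysis (the Z5 bridge couples midpoints C and D, so the two paths cannot be reduced to a simple series/parallel combination). Setting node B to ground and injecting 1 A at node A, the 3-node admittance system at A, C, D solves to V_A = Z_AB = 0 - j50.12 Ω = 50.12∠-90.0° Ω.

Z = 0 - j50.12 Ω = 50.12∠-90.0° Ω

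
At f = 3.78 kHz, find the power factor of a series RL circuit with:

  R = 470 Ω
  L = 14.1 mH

Step 1 — Angular frequency: ω = 2π·f = 2π·3780 = 2.375e+04 rad/s.
Step 2 — Component impedances:
  R: Z = R = 470 Ω
  L: Z = jωL = j·2.375e+04·0.0141 = 0 + j334.9 Ω
Step 3 — Series combination: Z_total = R + L = 470 + j334.9 Ω = 577.1∠35.5° Ω.
Step 4 — Power factor: PF = cos(φ) = Re(Z)/|Z| = 470/577.1 = 0.8144.
Step 5 — Type: Im(Z) = 334.9 ⇒ lagging (phase φ = 35.5°).

PF = 0.8144 (lagging, φ = 35.5°)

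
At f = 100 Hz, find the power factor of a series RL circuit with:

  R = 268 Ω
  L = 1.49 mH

Step 1 — Angular frequency: ω = 2π·f = 2π·100 = 628.3 rad/s.
Step 2 — Component impedances:
  R: Z = R = 268 Ω
  L: Z = jωL = j·628.3·0.00149 = 0 + j0.9362 Ω
Step 3 — Series combination: Z_total = R + L = 268 + j0.9362 Ω = 268∠0.2° Ω.
Step 4 — Power factor: PF = cos(φ) = Re(Z)/|Z| = 268/268 = 1.
Step 5 — Type: Im(Z) = 0.9362 ⇒ lagging (phase φ = 0.2°).

PF = 1 (lagging, φ = 0.2°)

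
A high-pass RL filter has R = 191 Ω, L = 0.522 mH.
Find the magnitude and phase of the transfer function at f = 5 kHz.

Step 1 — Angular frequency: ω = 2π·5000 = 3.142e+04 rad/s.
Step 2 — Transfer function: H(jω) = jωL/(R + jωL).
Step 3 — Numerator jωL = j·16.4; denominator R + jωL = 191 + j16.4.
Step 4 — H = 0.007318 + j0.08523.
Step 5 — Magnitude: |H| = 0.08554 (-21.4 dB); phase: φ = 85.1°.

|H| = 0.08554 (-21.4 dB), φ = 85.1°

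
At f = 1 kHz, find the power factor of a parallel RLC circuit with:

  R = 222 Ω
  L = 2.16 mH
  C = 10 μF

Step 1 — Angular frequency: ω = 2π·f = 2π·1000 = 6283 rad/s.
Step 2 — Component impedances:
  R: Z = R = 222 Ω
  L: Z = jωL = j·6283·0.00216 = 0 + j13.57 Ω
  C: Z = 1/(jωC) = -j/(ω·C) = 0 - j15.92 Ω
Step 3 — Parallel combination: 1/Z_total = 1/R + 1/L + 1/C; Z_total = 32.63 + j78.61 Ω = 85.11∠67.5° Ω.
Step 4 — Power factor: PF = cos(φ) = Re(Z)/|Z| = 32.63/85.11 = 0.3834.
Step 5 — Type: Im(Z) = 78.61 ⇒ lagging (phase φ = 67.5°).

PF = 0.3834 (lagging, φ = 67.5°)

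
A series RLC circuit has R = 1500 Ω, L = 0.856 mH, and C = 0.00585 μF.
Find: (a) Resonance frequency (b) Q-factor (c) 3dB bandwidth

Step 1 — Resonance condition Im(Z)=0 gives ω₀ = 1/√(LC).
Step 2 — ω₀ = 1/√(0.000856·5.85e-09) = 4.469e+05 rad/s.
Step 3 — f₀ = ω₀/(2π) = 7.112e+04 Hz.
Step 4 — Series Q: Q = ω₀L/R = 4.469e+05·0.000856/1500 = 0.255.
Step 5 — 3dB bandwidth: Δω = ω₀/Q = 1.752e+06 rad/s; BW = Δω/(2π) = 2.789e+05 Hz.

(a) f₀ = 7.112e+04 Hz  (b) Q = 0.255  (c) BW = 2.789e+05 Hz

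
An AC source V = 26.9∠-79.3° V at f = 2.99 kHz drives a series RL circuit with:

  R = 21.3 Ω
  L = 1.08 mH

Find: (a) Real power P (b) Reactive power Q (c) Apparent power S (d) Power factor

Step 1 — Angular frequency: ω = 2π·f = 2π·2990 = 1.879e+04 rad/s.
Step 2 — Component impedances:
  R: Z = R = 21.3 Ω
  L: Z = jωL = j·1.879e+04·0.00108 = 0 + j20.29 Ω
Step 3 — Series combination: Z_total = R + L = 21.3 + j20.29 Ω = 29.42∠43.6° Ω.
Step 4 — Source phasor: V = 26.9∠-79.3° V = 4.994 - j26.43 V.
Step 5 — Current: I = V / Z = -0.4968 - j0.7677 A = 0.9144∠-122.9° A.
Step 6 — Complex power: S = V·I* = 17.81 + j16.97 VA.
Step 7 — Real power: P = Re(S) = 17.81 W.
Step 8 — Reactive power: Q = Im(S) = 16.97 VAR.
Step 9 — Apparent power: |S| = 24.6 VA.
Step 10 — Power factor: PF = P/|S| = 0.7241 (lagging).

(a) P = 17.81 W  (b) Q = 16.97 VAR  (c) S = 24.6 VA  (d) PF = 0.7241 (lagging)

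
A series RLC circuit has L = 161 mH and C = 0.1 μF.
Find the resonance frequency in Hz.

Step 1 — Resonance condition Im(Z)=0 gives ω₀ = 1/√(LC).
Step 2 — ω₀ = 1/√(0.161·1e-07) = 7881 rad/s.
Step 3 — f₀ = ω₀/(2π) = 1254 Hz.

f₀ = 1254 Hz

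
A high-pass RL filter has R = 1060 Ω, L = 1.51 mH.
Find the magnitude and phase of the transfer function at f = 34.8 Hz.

Step 1 — Angular frequency: ω = 2π·34.8 = 218.7 rad/s.
Step 2 — Transfer function: H(jω) = jωL/(R + jωL).
Step 3 — Numerator jωL = j·0.3302; denominator R + jωL = 1060 + j0.3302.
Step 4 — H = 9.702e-08 + j0.0003115.
Step 5 — Magnitude: |H| = 0.0003115 (-70.1 dB); phase: φ = 90.0°.

|H| = 0.0003115 (-70.1 dB), φ = 90.0°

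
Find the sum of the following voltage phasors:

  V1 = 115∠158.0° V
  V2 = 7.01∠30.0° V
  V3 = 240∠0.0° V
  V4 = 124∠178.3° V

Step 1 — Convert each phasor to rectangular form:
  V1 = 115·(cos(158.0°) + j·sin(158.0°)) = -106.6 + j43.08 V
  V2 = 7.01·(cos(30.0°) + j·sin(30.0°)) = 6.071 + j3.505 V
  V3 = 240·(cos(0.0°) + j·sin(0.0°)) = 240 V
  V4 = 124·(cos(178.3°) + j·sin(178.3°)) = -123.9 + j3.679 V
Step 2 — Sum components: V_total = 15.5 + j50.26 V.
Step 3 — Convert to polar: |V_total| = 52.6 V, ∠V_total = 72.9°.

V_total = 52.6∠72.9° V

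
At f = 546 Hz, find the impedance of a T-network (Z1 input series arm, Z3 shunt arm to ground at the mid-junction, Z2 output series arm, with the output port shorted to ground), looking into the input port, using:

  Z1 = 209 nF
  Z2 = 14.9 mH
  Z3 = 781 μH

Step 1 — Angular frequency: ω = 2π·f = 2π·546 = 3431 rad/s.
Step 2 — Component impedances:
  Z1: Z = 1/(jωC) = -j/(ω·C) = 0 - j1395 Ω
  Z2: Z = jωL = j·3431·0.0149 = 0 + j51.12 Ω
  Z3: Z = jωL = j·3431·0.000781 = 0 + j2.679 Ω
Step 3 — With the output port shorted to ground, the output series arm Z2 runs from the junction to ground; the shunt arm Z3 also runs from the junction to ground. They appear in parallel: Z3 || Z2 = 0 + j2.546 Ω.
Step 4 — Series with input arm Z1: Z_in = Z1 + (Z3 || Z2) = 0 - j1392 Ω = 1392∠-90.0° Ω.

Z = 0 - j1392 Ω = 1392∠-90.0° Ω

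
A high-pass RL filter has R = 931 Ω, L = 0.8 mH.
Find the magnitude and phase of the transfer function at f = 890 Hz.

Step 1 — Angular frequency: ω = 2π·890 = 5592 rad/s.
Step 2 — Transfer function: H(jω) = jωL/(R + jωL).
Step 3 — Numerator jωL = j·4.474; denominator R + jωL = 931 + j4.474.
Step 4 — H = 2.309e-05 + j0.004805.
Step 5 — Magnitude: |H| = 0.004805 (-46.4 dB); phase: φ = 89.7°.

|H| = 0.004805 (-46.4 dB), φ = 89.7°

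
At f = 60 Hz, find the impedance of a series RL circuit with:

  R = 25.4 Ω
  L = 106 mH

Step 1 — Angular frequency: ω = 2π·f = 2π·60 = 377 rad/s.
Step 2 — Component impedances:
  R: Z = R = 25.4 Ω
  L: Z = jωL = j·377·0.106 = 0 + j39.96 Ω
Step 3 — Series combination: Z_total = R + L = 25.4 + j39.96 Ω = 47.35∠57.6° Ω.

Z = 25.4 + j39.96 Ω = 47.35∠57.6° Ω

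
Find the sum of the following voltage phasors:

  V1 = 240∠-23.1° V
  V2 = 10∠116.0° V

Step 1 — Convert each phasor to rectangular form:
  V1 = 240·(cos(-23.1°) + j·sin(-23.1°)) = 220.8 - j94.16 V
  V2 = 10·(cos(116.0°) + j·sin(116.0°)) = -4.384 + j8.988 V
Step 2 — Sum components: V_total = 216.4 - j85.17 V.
Step 3 — Convert to polar: |V_total| = 232.5 V, ∠V_total = -21.5°.

V_total = 232.5∠-21.5° V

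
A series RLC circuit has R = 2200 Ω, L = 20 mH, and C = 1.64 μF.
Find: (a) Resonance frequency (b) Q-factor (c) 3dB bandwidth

Step 1 — Resonance: ω₀ = 1/√(LC) = 1/√(0.02·1.64e-06) = 5522 rad/s.
Step 2 — f₀ = ω₀/(2π) = 878.8 Hz.
Step 3 — Series Q: Q = ω₀L/R = 5522·0.02/2200 = 0.0502.
Step 4 — Bandwidth: Δω = ω₀/Q = 1.1e+05 rad/s; BW = Δω/(2π) = 1.751e+04 Hz.

(a) f₀ = 878.8 Hz  (b) Q = 0.0502  (c) BW = 1.751e+04 Hz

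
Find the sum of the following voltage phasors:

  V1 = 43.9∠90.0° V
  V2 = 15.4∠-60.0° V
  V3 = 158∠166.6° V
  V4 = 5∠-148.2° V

Step 1 — Convert each phasor to rectangular form:
  V1 = 43.9·(cos(90.0°) + j·sin(90.0°)) = 0 + j43.9 V
  V2 = 15.4·(cos(-60.0°) + j·sin(-60.0°)) = 7.7 - j13.34 V
  V3 = 158·(cos(166.6°) + j·sin(166.6°)) = -153.7 + j36.62 V
  V4 = 5·(cos(-148.2°) + j·sin(-148.2°)) = -4.249 - j2.635 V
Step 2 — Sum components: V_total = -150.2 + j64.54 V.
Step 3 — Convert to polar: |V_total| = 163.5 V, ∠V_total = 156.8°.

V_total = 163.5∠156.8° V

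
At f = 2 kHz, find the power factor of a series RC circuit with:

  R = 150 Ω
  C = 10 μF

Step 1 — Angular frequency: ω = 2π·f = 2π·2000 = 1.257e+04 rad/s.
Step 2 — Component impedances:
  R: Z = R = 150 Ω
  C: Z = 1/(jωC) = -j/(ω·C) = 0 - j7.958 Ω
Step 3 — Series combination: Z_total = R + C = 150 - j7.958 Ω = 150.2∠-3.0° Ω.
Step 4 — Power factor: PF = cos(φ) = Re(Z)/|Z| = 150/150.21 = 0.9986.
Step 5 — Type: Im(Z) = -7.958 ⇒ leading (phase φ = -3.0°).

PF = 0.9986 (leading, φ = -3.0°)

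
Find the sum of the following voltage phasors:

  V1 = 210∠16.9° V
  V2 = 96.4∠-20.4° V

Step 1 — Convert each phasor to rectangular form:
  V1 = 210·(cos(16.9°) + j·sin(16.9°)) = 200.9 + j61.05 V
  V2 = 96.4·(cos(-20.4°) + j·sin(-20.4°)) = 90.35 - j33.6 V
Step 2 — Sum components: V_total = 291.3 + j27.45 V.
Step 3 — Convert to polar: |V_total| = 292.6 V, ∠V_total = 5.4°.

V_total = 292.6∠5.4° V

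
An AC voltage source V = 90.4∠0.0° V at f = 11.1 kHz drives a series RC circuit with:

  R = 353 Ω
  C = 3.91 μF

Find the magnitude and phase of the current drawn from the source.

Step 1 — Angular frequency: ω = 2π·f = 2π·1.11e+04 = 6.974e+04 rad/s.
Step 2 — Component impedances:
  R: Z = R = 353 Ω
  C: Z = 1/(jωC) = -j/(ω·C) = 0 - j3.667 Ω
Step 3 — Series combination: Z_total = R + C = 353 - j3.667 Ω = 353∠-0.6° Ω.
Step 4 — Source phasor: V = 90.4∠0.0° V = 90.4 V.
Step 5 — Ohm's law: I = V / Z_total = (90.4) / (353 - j3.667) = 0.2561 + j0.00266 A.
Step 6 — Convert to polar: |I| = 0.2561 A, ∠I = 0.6°.

I = 0.2561∠0.6° A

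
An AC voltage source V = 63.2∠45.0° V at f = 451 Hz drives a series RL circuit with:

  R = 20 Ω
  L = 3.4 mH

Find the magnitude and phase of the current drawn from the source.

Step 1 — Angular frequency: ω = 2π·f = 2π·451 = 2834 rad/s.
Step 2 — Component impedances:
  R: Z = R = 20 Ω
  L: Z = jωL = j·2834·0.0034 = 0 + j9.635 Ω
Step 3 — Series combination: Z_total = R + L = 20 + j9.635 Ω = 22.2∠25.7° Ω.
Step 4 — Source phasor: V = 63.2∠45.0° V = 44.69 + j44.69 V.
Step 5 — Ohm's law: I = V / Z_total = (44.69 + j44.69) / (20 + j9.635) = 2.687 + j0.9399 A.
Step 6 — Convert to polar: |I| = 2.847 A, ∠I = 19.3°.

I = 2.847∠19.3° A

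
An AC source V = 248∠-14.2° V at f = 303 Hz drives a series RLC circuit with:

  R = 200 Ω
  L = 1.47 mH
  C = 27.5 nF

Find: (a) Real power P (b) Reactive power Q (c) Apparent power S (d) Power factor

Step 1 — Angular frequency: ω = 2π·f = 2π·303 = 1904 rad/s.
Step 2 — Component impedances:
  R: Z = R = 200 Ω
  L: Z = jωL = j·1904·0.00147 = 0 + j2.799 Ω
  C: Z = 1/(jωC) = -j/(ω·C) = 0 - j1.91e+04 Ω
Step 3 — Series combination: Z_total = R + L + C = 200 - j1.91e+04 Ω = 1.91e+04∠-89.4° Ω.
Step 4 — Source phasor: V = 248∠-14.2° V = 240.4 - j60.84 V.
Step 5 — Current: I = V / Z = 0.003317 + j0.01255 A = 0.01299∠75.2° A.
Step 6 — Complex power: S = V·I* = 0.03372 - j3.22 VA.
Step 7 — Real power: P = Re(S) = 0.03372 W.
Step 8 — Reactive power: Q = Im(S) = -3.22 VAR.
Step 9 — Apparent power: |S| = 3.22 VA.
Step 10 — Power factor: PF = P/|S| = 0.01047 (leading).

(a) P = 0.03372 W  (b) Q = -3.22 VAR  (c) S = 3.22 VA  (d) PF = 0.01047 (leading)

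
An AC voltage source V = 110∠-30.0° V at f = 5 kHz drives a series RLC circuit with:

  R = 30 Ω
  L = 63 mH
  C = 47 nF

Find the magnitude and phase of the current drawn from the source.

Step 1 — Angular frequency: ω = 2π·f = 2π·5000 = 3.142e+04 rad/s.
Step 2 — Component impedances:
  R: Z = R = 30 Ω
  L: Z = jωL = j·3.142e+04·0.063 = 0 + j1979 Ω
  C: Z = 1/(jωC) = -j/(ω·C) = 0 - j677.3 Ω
Step 3 — Series combination: Z_total = R + L + C = 30 + j1302 Ω = 1302∠88.7° Ω.
Step 4 — Source phasor: V = 110∠-30.0° V = 95.26 - j55 V.
Step 5 — Ohm's law: I = V / Z_total = (95.26 - j55) / (30 + j1302) = -0.04054 - j0.0741 A.
Step 6 — Convert to polar: |I| = 0.08447 A, ∠I = -118.7°.

I = 0.08447∠-118.7° A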